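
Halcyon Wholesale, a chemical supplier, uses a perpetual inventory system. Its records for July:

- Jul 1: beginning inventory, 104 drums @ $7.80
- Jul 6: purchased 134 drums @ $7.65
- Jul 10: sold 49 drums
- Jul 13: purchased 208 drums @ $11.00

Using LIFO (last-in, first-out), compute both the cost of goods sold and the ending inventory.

COGS = $374.85; ending inventory = $3,749.45

Jul 10, 49 sold [LIFO — newest first]: 49 @ $7.65 = $374.85
Ending inventory: 104 @ $7.80 + 85 @ $7.65 + 208 @ $11.00 = $3,749.45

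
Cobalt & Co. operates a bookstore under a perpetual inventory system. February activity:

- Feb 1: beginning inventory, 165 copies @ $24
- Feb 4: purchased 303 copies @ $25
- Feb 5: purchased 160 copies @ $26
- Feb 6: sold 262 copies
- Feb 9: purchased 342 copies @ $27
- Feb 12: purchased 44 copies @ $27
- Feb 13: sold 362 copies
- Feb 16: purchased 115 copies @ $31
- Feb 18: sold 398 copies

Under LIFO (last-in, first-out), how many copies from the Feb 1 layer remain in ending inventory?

Feb 6, 262 sold [LIFO — newest first]: 160 @ $26 + 102 @ $25 = $6,710
Feb 13, 362 sold [LIFO — newest first]: 44 @ $27 + 318 @ $27 = $9,774
Feb 18, 398 sold [LIFO — newest first]: 115 @ $31 + 24 @ $27 + 201 @ $25 + 58 @ $24 = $10,630
Total COGS = $6,710 + $9,774 + $10,630 = $27,114
Ending inventory: 107 @ $24 = $2,568

107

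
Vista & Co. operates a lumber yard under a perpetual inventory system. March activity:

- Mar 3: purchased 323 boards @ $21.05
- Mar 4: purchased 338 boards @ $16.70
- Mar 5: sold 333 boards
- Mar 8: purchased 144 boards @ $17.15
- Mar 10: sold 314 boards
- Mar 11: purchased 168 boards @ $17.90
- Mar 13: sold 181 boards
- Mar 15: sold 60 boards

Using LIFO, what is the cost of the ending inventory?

Ending inventory = $1,789.25

Mar 5, 333 sold [LIFO — newest first]: 333 @ $16.70 = $5,561.10
Mar 10, 314 sold [LIFO — newest first]: 144 @ $17.15 + 5 @ $16.70 + 165 @ $21.05 = $6,026.35
Mar 13, 181 sold [LIFO — newest first]: 168 @ $17.90 + 13 @ $21.05 = $3,280.85
Mar 15, 60 sold [LIFO — newest first]: 60 @ $21.05 = $1,263.00
Total COGS = $5,561.10 + $6,026.35 + $3,280.85 + $1,263.00 = $16,131.30
Ending inventory: 85 @ $21.05 = $1,789.25
Check: goods available $17,920.55 = COGS $16,131.30 + ending $1,789.25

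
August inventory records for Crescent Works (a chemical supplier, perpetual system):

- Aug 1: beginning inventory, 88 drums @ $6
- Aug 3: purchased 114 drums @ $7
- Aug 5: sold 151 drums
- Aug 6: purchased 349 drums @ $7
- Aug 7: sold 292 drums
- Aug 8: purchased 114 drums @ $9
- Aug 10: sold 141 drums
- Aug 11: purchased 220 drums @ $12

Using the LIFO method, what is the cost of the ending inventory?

Aug 5, 151 sold [LIFO — newest first]: 114 @ $7 + 37 @ $6 = $1,020
Aug 7, 292 sold [LIFO — newest first]: 292 @ $7 = $2,044
Aug 10, 141 sold [LIFO — newest first]: 114 @ $9 + 27 @ $7 = $1,215
Total COGS = $1,020 + $2,044 + $1,215 = $4,279
Ending inventory: 51 @ $6 + 30 @ $7 + 220 @ $12 = $3,156

Ending inventory = $3,156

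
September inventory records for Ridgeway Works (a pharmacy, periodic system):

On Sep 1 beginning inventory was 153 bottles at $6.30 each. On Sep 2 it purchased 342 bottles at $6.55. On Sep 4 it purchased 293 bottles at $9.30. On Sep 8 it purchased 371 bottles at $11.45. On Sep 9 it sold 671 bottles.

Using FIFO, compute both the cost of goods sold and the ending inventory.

Sep 9, 671 sold [FIFO — oldest first]: 153 @ $6.30 + 342 @ $6.55 + 176 @ $9.30 = $4,840.80
Ending inventory: 117 @ $9.30 + 371 @ $11.45 = $5,336.05

COGS = $4,840.80; ending inventory = $5,336.05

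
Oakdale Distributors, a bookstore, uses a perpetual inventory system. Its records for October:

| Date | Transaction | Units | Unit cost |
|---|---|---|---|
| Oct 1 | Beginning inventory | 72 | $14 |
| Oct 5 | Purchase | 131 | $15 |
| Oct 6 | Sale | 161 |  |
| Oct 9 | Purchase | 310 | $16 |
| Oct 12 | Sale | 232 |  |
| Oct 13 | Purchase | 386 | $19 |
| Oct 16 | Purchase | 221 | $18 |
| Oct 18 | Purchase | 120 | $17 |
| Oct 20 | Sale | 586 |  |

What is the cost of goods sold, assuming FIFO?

COGS = $16,707

Oct 6, 161 sold [FIFO — oldest first]: 72 @ $14 + 89 @ $15 = $2,343
Oct 12, 232 sold [FIFO — oldest first]: 42 @ $15 + 190 @ $16 = $3,670
Oct 20, 586 sold [FIFO — oldest first]: 120 @ $16 + 386 @ $19 + 80 @ $18 = $10,694
Total COGS = $2,343 + $3,670 + $10,694 = $16,707
Ending inventory: 141 @ $18 + 120 @ $17 = $4,578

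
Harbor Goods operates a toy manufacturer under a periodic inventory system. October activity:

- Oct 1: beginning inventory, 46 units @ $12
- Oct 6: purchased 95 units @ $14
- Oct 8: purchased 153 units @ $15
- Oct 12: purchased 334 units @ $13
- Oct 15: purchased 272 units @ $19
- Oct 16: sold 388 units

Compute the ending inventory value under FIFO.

Oct 16, 388 sold [FIFO — oldest first]: 46 @ $12 + 95 @ $14 + 153 @ $15 + 94 @ $13 = $5,399
Ending inventory: 240 @ $13 + 272 @ $19 = $8,288
Check: goods available $13,687 = COGS $5,399 + ending $8,288

Ending inventory = $8,288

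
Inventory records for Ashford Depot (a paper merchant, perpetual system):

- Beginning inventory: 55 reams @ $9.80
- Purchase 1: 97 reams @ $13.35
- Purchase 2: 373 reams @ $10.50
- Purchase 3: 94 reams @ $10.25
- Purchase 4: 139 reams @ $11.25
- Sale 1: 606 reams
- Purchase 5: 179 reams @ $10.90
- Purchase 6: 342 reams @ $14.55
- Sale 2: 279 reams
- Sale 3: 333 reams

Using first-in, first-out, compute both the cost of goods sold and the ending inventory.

COGS = $14,317.35; ending inventory = $887.55

Sale 1 (606) [FIFO — oldest first]: 55 @ $9.80 + 97 @ $13.35 + 373 @ $10.50 + 81 @ $10.25 = $6,580.70
Sale 2 (279) [FIFO — oldest first]: 13 @ $10.25 + 139 @ $11.25 + 127 @ $10.90 = $3,081.30
Sale 3 (333) [FIFO — oldest first]: 52 @ $10.90 + 281 @ $14.55 = $4,655.35
Total COGS = $6,580.70 + $3,081.30 + $4,655.35 = $14,317.35
Ending inventory: 61 @ $14.55 = $887.55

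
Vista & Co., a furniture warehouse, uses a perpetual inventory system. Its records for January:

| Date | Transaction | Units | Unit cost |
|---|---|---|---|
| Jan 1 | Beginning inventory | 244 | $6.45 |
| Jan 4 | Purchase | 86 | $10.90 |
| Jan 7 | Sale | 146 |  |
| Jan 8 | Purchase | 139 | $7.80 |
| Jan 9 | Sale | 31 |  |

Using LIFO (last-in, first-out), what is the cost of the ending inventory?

Jan 7, 146 sold [LIFO — newest first]: 86 @ $10.90 + 60 @ $6.45 = $1,324.40
Jan 9, 31 sold [LIFO — newest first]: 31 @ $7.80 = $241.80
Total COGS = $1,324.40 + $241.80 = $1,566.20
Ending inventory: 184 @ $6.45 + 108 @ $7.80 = $2,029.20

Ending inventory = $2,029.20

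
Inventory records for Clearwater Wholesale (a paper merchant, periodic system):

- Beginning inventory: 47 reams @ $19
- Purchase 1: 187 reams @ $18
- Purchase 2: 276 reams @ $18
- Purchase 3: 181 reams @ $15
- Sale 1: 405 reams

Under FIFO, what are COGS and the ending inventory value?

Sale 1 (405) [FIFO — oldest first]: 47 @ $19 + 187 @ $18 + 171 @ $18 = $7,337
Ending inventory: 105 @ $18 + 181 @ $15 = $4,605
Check: goods available $11,942 = COGS $7,337 + ending $4,605

COGS = $7,337; ending inventory = $4,605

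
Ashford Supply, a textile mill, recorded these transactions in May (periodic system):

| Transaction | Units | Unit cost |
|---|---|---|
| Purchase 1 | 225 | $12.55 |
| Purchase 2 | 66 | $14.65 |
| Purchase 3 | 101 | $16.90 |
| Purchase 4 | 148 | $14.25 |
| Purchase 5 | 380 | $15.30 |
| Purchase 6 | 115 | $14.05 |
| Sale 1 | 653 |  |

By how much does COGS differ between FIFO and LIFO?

$372.30

FIFO COGS: 225 @ $12.55 + 66 @ $14.65 + 101 @ $16.90 + 148 @ $14.25 + 113 @ $15.30 = $9,335.45
LIFO COGS: 115 @ $14.05 + 380 @ $15.30 + 148 @ $14.25 + 10 @ $16.90 = $9,707.75
Difference = |$9,335.45 − $9,707.75| = $372.30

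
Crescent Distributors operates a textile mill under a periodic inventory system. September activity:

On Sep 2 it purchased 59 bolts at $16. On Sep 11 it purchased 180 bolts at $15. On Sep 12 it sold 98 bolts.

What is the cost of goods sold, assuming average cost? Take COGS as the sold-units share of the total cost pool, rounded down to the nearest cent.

COGS = $1,494.19

Sep 12, sell 98: 98/239 × $3,644.00 → $1,494.19
Ending inventory (cost pool remaining) = $2,149.81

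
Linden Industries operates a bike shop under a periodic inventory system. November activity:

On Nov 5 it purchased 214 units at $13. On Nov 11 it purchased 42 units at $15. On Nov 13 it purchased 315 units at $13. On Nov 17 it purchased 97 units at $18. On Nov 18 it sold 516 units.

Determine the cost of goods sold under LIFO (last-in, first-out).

COGS = $7,277

Nov 18, 516 sold [LIFO — newest first]: 97 @ $18 + 315 @ $13 + 42 @ $15 + 62 @ $13 = $7,277
Ending inventory: 152 @ $13 = $1,976
Check: goods available $9,253 = COGS $7,277 + ending $1,976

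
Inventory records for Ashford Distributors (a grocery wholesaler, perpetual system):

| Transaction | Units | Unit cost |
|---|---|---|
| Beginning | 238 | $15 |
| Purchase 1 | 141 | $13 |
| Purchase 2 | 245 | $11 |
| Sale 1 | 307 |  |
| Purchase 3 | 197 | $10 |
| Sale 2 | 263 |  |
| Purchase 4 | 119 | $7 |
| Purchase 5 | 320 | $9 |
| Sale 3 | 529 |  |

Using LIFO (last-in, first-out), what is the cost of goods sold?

COGS = $11,366

Sale 1 (307) [LIFO — newest first]: 245 @ $11 + 62 @ $13 = $3,501
Sale 2 (263) [LIFO — newest first]: 197 @ $10 + 66 @ $13 = $2,828
Sale 3 (529) [LIFO — newest first]: 320 @ $9 + 119 @ $7 + 13 @ $13 + 77 @ $15 = $5,037
Total COGS = $3,501 + $2,828 + $5,037 = $11,366
Ending inventory: 161 @ $15 = $2,415
Check: goods available $13,781 = COGS $11,366 + ending $2,415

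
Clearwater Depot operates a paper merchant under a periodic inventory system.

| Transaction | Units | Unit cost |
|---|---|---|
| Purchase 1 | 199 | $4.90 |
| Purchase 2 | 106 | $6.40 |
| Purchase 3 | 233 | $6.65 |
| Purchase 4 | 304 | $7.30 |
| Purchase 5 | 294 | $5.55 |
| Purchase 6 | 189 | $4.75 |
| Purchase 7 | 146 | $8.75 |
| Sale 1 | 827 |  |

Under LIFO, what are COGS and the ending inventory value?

Sale 1 (827) [LIFO — newest first]: 146 @ $8.75 + 189 @ $4.75 + 294 @ $5.55 + 198 @ $7.30 = $5,252.35
Ending inventory: 199 @ $4.90 + 106 @ $6.40 + 233 @ $6.65 + 106 @ $7.30 = $3,976.75

COGS = $5,252.35; ending inventory = $3,976.75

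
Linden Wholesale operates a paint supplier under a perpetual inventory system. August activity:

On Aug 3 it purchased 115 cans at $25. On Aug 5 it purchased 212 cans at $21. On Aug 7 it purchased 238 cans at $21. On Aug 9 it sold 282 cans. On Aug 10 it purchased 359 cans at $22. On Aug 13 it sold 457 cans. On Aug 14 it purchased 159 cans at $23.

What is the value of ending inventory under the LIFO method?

Aug 9, 282 sold [LIFO — newest first]: 238 @ $21 + 44 @ $21 = $5,922
Aug 13, 457 sold [LIFO — newest first]: 359 @ $22 + 98 @ $21 = $9,956
Total COGS = $5,922 + $9,956 = $15,878
Ending inventory: 115 @ $25 + 70 @ $21 + 159 @ $23 = $8,002

Ending inventory = $8,002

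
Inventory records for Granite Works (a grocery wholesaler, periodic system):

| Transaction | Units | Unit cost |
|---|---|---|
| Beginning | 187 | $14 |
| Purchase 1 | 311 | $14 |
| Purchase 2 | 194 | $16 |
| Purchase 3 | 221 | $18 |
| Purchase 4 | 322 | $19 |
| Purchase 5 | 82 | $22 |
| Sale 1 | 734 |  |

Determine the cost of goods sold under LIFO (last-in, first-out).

COGS = $13,644

Sale 1 (734) [LIFO — newest first]: 82 @ $22 + 322 @ $19 + 221 @ $18 + 109 @ $16 = $13,644
Ending inventory: 187 @ $14 + 311 @ $14 + 85 @ $16 = $8,332
Check: goods available $21,976 = COGS $13,644 + ending $8,332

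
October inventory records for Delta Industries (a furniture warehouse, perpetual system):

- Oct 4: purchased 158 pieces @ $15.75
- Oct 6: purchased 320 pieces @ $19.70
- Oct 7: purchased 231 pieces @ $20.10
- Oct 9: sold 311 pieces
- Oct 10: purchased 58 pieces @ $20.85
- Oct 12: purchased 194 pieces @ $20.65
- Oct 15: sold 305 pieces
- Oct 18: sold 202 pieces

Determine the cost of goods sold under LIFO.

COGS = $16,398.75

Oct 9, 311 sold [LIFO — newest first]: 231 @ $20.10 + 80 @ $19.70 = $6,219.10
Oct 15, 305 sold [LIFO — newest first]: 194 @ $20.65 + 58 @ $20.85 + 53 @ $19.70 = $6,259.50
Oct 18, 202 sold [LIFO — newest first]: 187 @ $19.70 + 15 @ $15.75 = $3,920.15
Total COGS = $6,219.10 + $6,259.50 + $3,920.15 = $16,398.75
Ending inventory: 143 @ $15.75 = $2,252.25
Check: goods available $18,651.00 = COGS $16,398.75 + ending $2,252.25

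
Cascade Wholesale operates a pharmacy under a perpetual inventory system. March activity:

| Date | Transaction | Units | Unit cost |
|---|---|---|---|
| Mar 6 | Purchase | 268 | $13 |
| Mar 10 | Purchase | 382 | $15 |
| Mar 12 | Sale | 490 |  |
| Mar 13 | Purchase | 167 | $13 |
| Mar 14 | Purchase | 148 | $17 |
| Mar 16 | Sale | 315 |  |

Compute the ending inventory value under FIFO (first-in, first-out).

Mar 12, 490 sold [FIFO — oldest first]: 268 @ $13 + 222 @ $15 = $6,814
Mar 16, 315 sold [FIFO — oldest first]: 160 @ $15 + 155 @ $13 = $4,415
Total COGS = $6,814 + $4,415 = $11,229
Ending inventory: 12 @ $13 + 148 @ $17 = $2,672
Check: goods available $13,901 = COGS $11,229 + ending $2,672

Ending inventory = $2,672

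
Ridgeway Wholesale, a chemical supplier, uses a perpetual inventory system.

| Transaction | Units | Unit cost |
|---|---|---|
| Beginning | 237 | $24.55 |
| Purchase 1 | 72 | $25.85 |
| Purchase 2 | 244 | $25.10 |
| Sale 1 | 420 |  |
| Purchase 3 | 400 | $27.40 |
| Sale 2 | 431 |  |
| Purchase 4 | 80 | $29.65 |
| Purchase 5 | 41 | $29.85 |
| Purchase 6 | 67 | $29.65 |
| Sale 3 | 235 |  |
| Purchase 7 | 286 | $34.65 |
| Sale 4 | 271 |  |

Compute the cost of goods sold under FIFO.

COGS = $37,830.75

Sale 1 (420) [FIFO — oldest first]: 237 @ $24.55 + 72 @ $25.85 + 111 @ $25.10 = $10,465.65
Sale 2 (431) [FIFO — oldest first]: 133 @ $25.10 + 298 @ $27.40 = $11,503.50
Sale 3 (235) [FIFO — oldest first]: 102 @ $27.40 + 80 @ $29.65 + 41 @ $29.85 + 12 @ $29.65 = $6,746.45
Sale 4 (271) [FIFO — oldest first]: 55 @ $29.65 + 216 @ $34.65 = $9,115.15
Total COGS = $10,465.65 + $11,503.50 + $6,746.45 + $9,115.15 = $37,830.75
Ending inventory: 70 @ $34.65 = $2,425.50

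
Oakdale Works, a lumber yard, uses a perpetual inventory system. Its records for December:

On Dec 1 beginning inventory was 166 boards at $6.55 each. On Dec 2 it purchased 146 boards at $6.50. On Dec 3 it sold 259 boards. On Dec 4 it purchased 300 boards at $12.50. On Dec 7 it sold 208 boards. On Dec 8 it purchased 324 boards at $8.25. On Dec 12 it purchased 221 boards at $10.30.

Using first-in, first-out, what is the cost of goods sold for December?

COGS = $3,973.80

Dec 3, 259 sold [FIFO — oldest first]: 166 @ $6.55 + 93 @ $6.50 = $1,691.80
Dec 7, 208 sold [FIFO — oldest first]: 53 @ $6.50 + 155 @ $12.50 = $2,282.00
Total COGS = $1,691.80 + $2,282.00 = $3,973.80
Ending inventory: 145 @ $12.50 + 324 @ $8.25 + 221 @ $10.30 = $6,761.80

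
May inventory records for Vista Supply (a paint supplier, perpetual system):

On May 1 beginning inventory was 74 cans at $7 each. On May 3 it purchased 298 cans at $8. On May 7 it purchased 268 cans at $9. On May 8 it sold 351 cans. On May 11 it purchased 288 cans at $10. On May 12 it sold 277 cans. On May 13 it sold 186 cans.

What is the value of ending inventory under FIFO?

May 8, 351 sold [FIFO — oldest first]: 74 @ $7 + 277 @ $8 = $2,734
May 12, 277 sold [FIFO — oldest first]: 21 @ $8 + 256 @ $9 = $2,472
May 13, 186 sold [FIFO — oldest first]: 12 @ $9 + 174 @ $10 = $1,848
Total COGS = $2,734 + $2,472 + $1,848 = $7,054
Ending inventory: 114 @ $10 = $1,140

Ending inventory = $1,140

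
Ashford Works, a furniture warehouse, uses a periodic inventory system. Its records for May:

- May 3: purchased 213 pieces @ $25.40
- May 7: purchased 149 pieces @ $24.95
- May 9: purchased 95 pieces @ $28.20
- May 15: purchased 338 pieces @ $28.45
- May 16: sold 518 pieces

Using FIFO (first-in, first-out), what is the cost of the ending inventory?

May 16, 518 sold [FIFO — oldest first]: 213 @ $25.40 + 149 @ $24.95 + 95 @ $28.20 + 61 @ $28.45 = $13,542.20
Ending inventory: 277 @ $28.45 = $7,880.65

Ending inventory = $7,880.65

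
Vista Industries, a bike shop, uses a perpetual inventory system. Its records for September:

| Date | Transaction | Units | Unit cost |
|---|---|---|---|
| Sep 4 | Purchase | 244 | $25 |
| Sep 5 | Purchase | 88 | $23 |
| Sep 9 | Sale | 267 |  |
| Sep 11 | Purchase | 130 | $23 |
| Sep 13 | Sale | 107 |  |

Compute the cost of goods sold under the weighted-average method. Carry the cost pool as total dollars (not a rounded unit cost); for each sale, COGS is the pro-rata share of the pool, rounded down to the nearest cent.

After Sep 4: 244 on hand, pool $6,100.00 (≈ $25.0000 each)
After Sep 5: 332 on hand, pool $8,124.00 (≈ $24.4699 each)
Sep 9, sell 267: 267/332 × $8,124.00 → $6,533.45
After Sep 11: 195 on hand, pool $4,580.55 (≈ $23.4900 each)
Sep 13, sell 107: 107/195 × $4,580.55 → $2,513.43
Total COGS = $6,533.45 + $2,513.43 = $9,046.88
Ending inventory (cost pool remaining) = $2,067.12

COGS = $9,046.88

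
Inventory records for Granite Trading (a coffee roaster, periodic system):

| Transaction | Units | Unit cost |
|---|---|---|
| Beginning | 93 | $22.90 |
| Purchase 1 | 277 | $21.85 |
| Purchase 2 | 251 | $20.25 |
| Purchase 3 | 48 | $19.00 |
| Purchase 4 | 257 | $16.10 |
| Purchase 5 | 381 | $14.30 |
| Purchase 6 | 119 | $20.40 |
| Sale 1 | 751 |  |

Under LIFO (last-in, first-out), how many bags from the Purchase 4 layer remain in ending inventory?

Sale 1 (751) [LIFO — newest first]: 119 @ $20.40 + 381 @ $14.30 + 251 @ $16.10 = $11,917.00
Ending inventory: 93 @ $22.90 + 277 @ $21.85 + 251 @ $20.25 + 48 @ $19.00 + 6 @ $16.10 = $14,273.50
Check: goods available $26,190.50 = COGS $11,917.00 + ending $14,273.50

6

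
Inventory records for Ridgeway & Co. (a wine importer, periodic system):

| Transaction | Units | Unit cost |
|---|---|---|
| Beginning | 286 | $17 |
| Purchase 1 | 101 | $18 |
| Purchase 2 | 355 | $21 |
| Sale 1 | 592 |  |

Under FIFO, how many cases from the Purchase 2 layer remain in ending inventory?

Sale 1 (592) [FIFO — oldest first]: 286 @ $17 + 101 @ $18 + 205 @ $21 = $10,985
Ending inventory: 150 @ $21 = $3,150

150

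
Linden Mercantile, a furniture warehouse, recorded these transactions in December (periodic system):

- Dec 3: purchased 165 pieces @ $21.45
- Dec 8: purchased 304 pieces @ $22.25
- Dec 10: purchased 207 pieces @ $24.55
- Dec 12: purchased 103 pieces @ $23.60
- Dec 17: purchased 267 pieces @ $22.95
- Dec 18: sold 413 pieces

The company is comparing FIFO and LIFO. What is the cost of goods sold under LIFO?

FIFO COGS: 165 @ $21.45 + 248 @ $22.25 = $9,057.25
LIFO COGS: 267 @ $22.95 + 103 @ $23.60 + 43 @ $24.55 = $9,614.10

COGS = $9,614.10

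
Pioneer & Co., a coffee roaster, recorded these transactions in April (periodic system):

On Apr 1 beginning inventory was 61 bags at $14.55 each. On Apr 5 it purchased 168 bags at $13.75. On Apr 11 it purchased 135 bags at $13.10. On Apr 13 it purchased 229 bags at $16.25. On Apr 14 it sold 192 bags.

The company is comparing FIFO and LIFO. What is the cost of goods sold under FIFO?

FIFO COGS: 61 @ $14.55 + 131 @ $13.75 = $2,688.80
LIFO COGS: 192 @ $16.25 = $3,120.00

COGS = $2,688.80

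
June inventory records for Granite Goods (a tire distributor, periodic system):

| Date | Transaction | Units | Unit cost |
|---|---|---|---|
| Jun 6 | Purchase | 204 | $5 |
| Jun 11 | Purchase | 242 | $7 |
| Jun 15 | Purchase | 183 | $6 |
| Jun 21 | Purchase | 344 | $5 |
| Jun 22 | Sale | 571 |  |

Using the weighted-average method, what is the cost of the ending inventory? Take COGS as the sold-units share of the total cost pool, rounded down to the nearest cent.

Ending inventory = $2,285.58

Jun 22, sell 571: 571/973 × $5,532.00 → $3,246.42
Ending inventory (cost pool remaining) = $2,285.58
Check: goods available $5,532.00 = COGS $3,246.42 + ending $2,285.58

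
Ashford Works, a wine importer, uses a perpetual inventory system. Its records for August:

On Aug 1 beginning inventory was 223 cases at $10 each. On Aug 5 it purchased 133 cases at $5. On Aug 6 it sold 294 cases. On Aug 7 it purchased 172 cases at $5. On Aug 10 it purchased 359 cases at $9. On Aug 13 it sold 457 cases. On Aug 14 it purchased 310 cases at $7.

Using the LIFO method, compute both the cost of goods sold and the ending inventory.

Aug 6, 294 sold [LIFO — newest first]: 133 @ $5 + 161 @ $10 = $2,275
Aug 13, 457 sold [LIFO — newest first]: 359 @ $9 + 98 @ $5 = $3,721
Total COGS = $2,275 + $3,721 = $5,996
Ending inventory: 62 @ $10 + 74 @ $5 + 310 @ $7 = $3,160

COGS = $5,996; ending inventory = $3,160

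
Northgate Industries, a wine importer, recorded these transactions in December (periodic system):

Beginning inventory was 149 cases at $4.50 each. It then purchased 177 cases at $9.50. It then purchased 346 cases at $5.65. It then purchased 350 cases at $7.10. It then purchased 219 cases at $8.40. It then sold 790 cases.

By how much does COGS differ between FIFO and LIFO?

FIFO COGS: 149 @ $4.50 + 177 @ $9.50 + 346 @ $5.65 + 118 @ $7.10 = $5,144.70
LIFO COGS: 219 @ $8.40 + 350 @ $7.10 + 221 @ $5.65 = $5,573.25
Difference = |$5,144.70 − $5,573.25| = $428.55

$428.55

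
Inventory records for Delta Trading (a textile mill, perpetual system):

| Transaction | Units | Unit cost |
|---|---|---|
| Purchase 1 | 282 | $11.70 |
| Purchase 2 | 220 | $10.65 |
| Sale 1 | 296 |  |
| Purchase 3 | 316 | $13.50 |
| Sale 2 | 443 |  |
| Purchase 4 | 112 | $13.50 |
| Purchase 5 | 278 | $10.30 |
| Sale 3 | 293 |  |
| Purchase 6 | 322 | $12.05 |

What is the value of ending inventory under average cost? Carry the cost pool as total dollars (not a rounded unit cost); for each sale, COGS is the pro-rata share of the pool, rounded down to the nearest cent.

After Purchase 1: 282 on hand, pool $3,299.40 (≈ $11.7000 each)
After Purchase 2: 502 on hand, pool $5,642.40 (≈ $11.2398 each)
Sale 1, sell 296: 296/502 × $5,642.40 → $3,326.99
After Purchase 3: 522 on hand, pool $6,581.41 (≈ $12.6081 each)
Sale 2, sell 443: 443/522 × $6,581.41 → $5,585.37
After Purchase 4: 191 on hand, pool $2,508.04 (≈ $13.1311 each)
After Purchase 5: 469 on hand, pool $5,371.44 (≈ $11.4530 each)
Sale 3, sell 293: 293/469 × $5,371.44 → $3,355.71
After Purchase 6: 498 on hand, pool $5,895.83 (≈ $11.8390 each)
Total COGS = $3,326.99 + $5,585.37 + $3,355.71 = $12,268.07
Ending inventory (cost pool remaining) = $5,895.83

Ending inventory = $5,895.83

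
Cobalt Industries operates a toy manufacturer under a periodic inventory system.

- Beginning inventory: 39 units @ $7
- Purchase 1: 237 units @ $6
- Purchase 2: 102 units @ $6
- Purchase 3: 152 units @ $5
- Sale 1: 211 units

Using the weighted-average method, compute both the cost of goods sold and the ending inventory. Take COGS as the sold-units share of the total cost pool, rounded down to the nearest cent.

Sale 1, sell 211: 211/530 × $3,067.00 → $1,221.01
Ending inventory (cost pool remaining) = $1,845.99

COGS = $1,221.01; ending inventory = $1,845.99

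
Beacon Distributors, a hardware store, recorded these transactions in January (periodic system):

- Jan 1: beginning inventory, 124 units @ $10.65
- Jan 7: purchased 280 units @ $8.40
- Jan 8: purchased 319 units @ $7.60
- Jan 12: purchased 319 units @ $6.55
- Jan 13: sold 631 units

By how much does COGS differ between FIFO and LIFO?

FIFO COGS: 124 @ $10.65 + 280 @ $8.40 + 227 @ $7.60 = $5,397.80
LIFO COGS: 319 @ $6.55 + 312 @ $7.60 = $4,460.65
Difference = |$5,397.80 − $4,460.65| = $937.15

$937.15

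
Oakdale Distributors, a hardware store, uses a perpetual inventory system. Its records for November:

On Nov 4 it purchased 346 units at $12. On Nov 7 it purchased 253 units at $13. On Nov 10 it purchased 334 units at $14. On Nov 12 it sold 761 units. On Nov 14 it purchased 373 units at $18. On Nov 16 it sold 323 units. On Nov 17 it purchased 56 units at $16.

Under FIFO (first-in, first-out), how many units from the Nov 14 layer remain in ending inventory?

Nov 12, 761 sold [FIFO — oldest first]: 346 @ $12 + 253 @ $13 + 162 @ $14 = $9,709
Nov 16, 323 sold [FIFO — oldest first]: 172 @ $14 + 151 @ $18 = $5,126
Total COGS = $9,709 + $5,126 = $14,835
Ending inventory: 222 @ $18 + 56 @ $16 = $4,892

222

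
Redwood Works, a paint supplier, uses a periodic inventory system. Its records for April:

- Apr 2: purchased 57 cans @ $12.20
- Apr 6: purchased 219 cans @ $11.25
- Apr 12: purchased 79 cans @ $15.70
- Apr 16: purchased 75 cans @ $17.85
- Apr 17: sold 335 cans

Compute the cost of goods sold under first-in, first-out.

COGS = $4,085.45

Apr 17, 335 sold [FIFO — oldest first]: 57 @ $12.20 + 219 @ $11.25 + 59 @ $15.70 = $4,085.45
Ending inventory: 20 @ $15.70 + 75 @ $17.85 = $1,652.75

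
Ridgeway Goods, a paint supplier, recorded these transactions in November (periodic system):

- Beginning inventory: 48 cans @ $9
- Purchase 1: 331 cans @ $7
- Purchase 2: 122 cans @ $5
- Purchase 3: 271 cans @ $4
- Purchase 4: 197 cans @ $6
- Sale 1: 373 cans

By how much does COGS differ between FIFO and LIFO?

$821

FIFO COGS: 48 @ $9 + 325 @ $7 = $2,707
LIFO COGS: 197 @ $6 + 176 @ $4 = $1,886
Difference = |$2,707 − $1,886| = $821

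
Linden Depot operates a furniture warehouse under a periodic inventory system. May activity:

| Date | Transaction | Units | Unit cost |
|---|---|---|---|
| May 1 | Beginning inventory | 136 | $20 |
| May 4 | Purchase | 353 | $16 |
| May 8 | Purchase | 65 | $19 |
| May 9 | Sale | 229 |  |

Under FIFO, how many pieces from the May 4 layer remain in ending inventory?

May 9, 229 sold [FIFO — oldest first]: 136 @ $20 + 93 @ $16 = $4,208
Ending inventory: 260 @ $16 + 65 @ $19 = $5,395
Check: goods available $9,603 = COGS $4,208 + ending $5,395

260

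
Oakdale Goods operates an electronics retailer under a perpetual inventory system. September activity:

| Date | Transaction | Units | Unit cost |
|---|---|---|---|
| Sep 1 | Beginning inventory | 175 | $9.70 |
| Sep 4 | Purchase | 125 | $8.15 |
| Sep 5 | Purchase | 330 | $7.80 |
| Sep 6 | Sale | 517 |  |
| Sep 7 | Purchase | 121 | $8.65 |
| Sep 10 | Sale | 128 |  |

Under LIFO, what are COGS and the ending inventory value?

Sep 6, 517 sold [LIFO — newest first]: 330 @ $7.80 + 125 @ $8.15 + 62 @ $9.70 = $4,194.15
Sep 10, 128 sold [LIFO — newest first]: 121 @ $8.65 + 7 @ $9.70 = $1,114.55
Total COGS = $4,194.15 + $1,114.55 = $5,308.70
Ending inventory: 106 @ $9.70 = $1,028.20
Check: goods available $6,336.90 = COGS $5,308.70 + ending $1,028.20

COGS = $5,308.70; ending inventory = $1,028.20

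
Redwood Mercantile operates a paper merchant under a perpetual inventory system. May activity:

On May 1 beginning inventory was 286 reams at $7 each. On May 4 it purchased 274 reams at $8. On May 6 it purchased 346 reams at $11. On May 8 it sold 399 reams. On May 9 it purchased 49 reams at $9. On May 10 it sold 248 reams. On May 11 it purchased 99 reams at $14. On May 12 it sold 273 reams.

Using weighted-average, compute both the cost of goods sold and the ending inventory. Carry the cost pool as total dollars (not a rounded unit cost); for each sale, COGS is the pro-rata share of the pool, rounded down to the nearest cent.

After May 1: 286 on hand, pool $2,002.00 (≈ $7.0000 each)
After May 4: 560 on hand, pool $4,194.00 (≈ $7.4893 each)
After May 6: 906 on hand, pool $8,000.00 (≈ $8.8300 each)
May 8, sell 399: 399/906 × $8,000.00 → $3,523.17
After May 9: 556 on hand, pool $4,917.83 (≈ $8.8450 each)
May 10, sell 248: 248/556 × $4,917.83 → $2,193.56
After May 11: 407 on hand, pool $4,110.27 (≈ $10.0989 each)
May 12, sell 273: 273/407 × $4,110.27 → $2,757.01
Total COGS = $3,523.17 + $2,193.56 + $2,757.01 = $8,473.74
Ending inventory (cost pool remaining) = $1,353.26
Check: goods available $9,827.00 = COGS $8,473.74 + ending $1,353.26

COGS = $8,473.74; ending inventory = $1,353.26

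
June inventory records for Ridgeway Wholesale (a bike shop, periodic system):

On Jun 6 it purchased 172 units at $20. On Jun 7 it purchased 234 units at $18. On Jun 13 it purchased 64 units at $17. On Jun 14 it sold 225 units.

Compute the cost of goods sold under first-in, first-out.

COGS = $4,394

Jun 14, 225 sold [FIFO — oldest first]: 172 @ $20 + 53 @ $18 = $4,394
Ending inventory: 181 @ $18 + 64 @ $17 = $4,346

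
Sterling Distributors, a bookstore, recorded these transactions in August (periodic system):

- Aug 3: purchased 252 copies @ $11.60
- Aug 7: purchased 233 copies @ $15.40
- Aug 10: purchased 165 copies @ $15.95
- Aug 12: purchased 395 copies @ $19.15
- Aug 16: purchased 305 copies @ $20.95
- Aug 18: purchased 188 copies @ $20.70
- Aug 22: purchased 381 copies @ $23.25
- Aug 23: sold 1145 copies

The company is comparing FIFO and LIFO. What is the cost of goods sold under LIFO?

FIFO COGS: 252 @ $11.60 + 233 @ $15.40 + 165 @ $15.95 + 395 @ $19.15 + 100 @ $20.95 = $18,802.40
LIFO COGS: 381 @ $23.25 + 188 @ $20.70 + 305 @ $20.95 + 271 @ $19.15 = $24,329.25

COGS = $24,329.25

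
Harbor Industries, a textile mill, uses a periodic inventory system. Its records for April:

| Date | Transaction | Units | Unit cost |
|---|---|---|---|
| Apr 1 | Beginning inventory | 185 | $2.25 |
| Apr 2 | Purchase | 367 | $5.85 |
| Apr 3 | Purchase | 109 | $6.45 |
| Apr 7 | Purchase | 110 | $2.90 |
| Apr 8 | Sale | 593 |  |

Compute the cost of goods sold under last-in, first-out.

COGS = $3,184.75

Apr 8, 593 sold [LIFO — newest first]: 110 @ $2.90 + 109 @ $6.45 + 367 @ $5.85 + 7 @ $2.25 = $3,184.75
Ending inventory: 178 @ $2.25 = $400.50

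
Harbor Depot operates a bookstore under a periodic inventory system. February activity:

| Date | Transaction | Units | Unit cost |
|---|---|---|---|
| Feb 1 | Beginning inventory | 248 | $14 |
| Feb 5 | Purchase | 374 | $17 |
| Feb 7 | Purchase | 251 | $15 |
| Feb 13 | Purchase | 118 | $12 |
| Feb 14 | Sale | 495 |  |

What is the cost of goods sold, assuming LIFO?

Feb 14, 495 sold [LIFO — newest first]: 118 @ $12 + 251 @ $15 + 126 @ $17 = $7,323
Ending inventory: 248 @ $14 + 248 @ $17 = $7,688

COGS = $7,323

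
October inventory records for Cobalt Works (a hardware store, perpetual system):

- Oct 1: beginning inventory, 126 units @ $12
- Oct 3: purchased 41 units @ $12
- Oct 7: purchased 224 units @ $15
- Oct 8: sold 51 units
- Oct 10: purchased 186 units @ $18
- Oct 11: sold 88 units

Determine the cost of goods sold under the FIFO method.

Oct 8, 51 sold [FIFO — oldest first]: 51 @ $12 = $612
Oct 11, 88 sold [FIFO — oldest first]: 75 @ $12 + 13 @ $12 = $1,056
Total COGS = $612 + $1,056 = $1,668
Ending inventory: 28 @ $12 + 224 @ $15 + 186 @ $18 = $7,044

COGS = $1,668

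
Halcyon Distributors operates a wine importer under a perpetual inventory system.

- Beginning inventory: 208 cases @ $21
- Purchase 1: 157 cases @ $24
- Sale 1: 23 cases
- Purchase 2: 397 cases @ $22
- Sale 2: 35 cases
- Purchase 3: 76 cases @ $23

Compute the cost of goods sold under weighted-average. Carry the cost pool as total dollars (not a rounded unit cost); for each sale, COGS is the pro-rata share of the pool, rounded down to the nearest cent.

After Beginning: 208 on hand, pool $4,368.00 (≈ $21.0000 each)
After Purchase 1: 365 on hand, pool $8,136.00 (≈ $22.2904 each)
Sale 1, sell 23: 23/365 × $8,136.00 → $512.67
After Purchase 2: 739 on hand, pool $16,357.33 (≈ $22.1344 each)
Sale 2, sell 35: 35/739 × $16,357.33 → $774.70
After Purchase 3: 780 on hand, pool $17,330.63 (≈ $22.2188 each)
Total COGS = $512.67 + $774.70 = $1,287.37
Ending inventory (cost pool remaining) = $17,330.63
Check: goods available $18,618.00 = COGS $1,287.37 + ending $17,330.63

COGS = $1,287.37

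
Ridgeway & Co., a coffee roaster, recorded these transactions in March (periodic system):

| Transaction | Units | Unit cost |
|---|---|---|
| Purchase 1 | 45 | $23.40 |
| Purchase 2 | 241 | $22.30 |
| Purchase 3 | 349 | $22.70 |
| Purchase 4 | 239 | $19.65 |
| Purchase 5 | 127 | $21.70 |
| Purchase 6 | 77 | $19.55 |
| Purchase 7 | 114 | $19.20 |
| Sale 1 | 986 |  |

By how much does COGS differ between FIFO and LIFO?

$623.65

FIFO COGS: 45 @ $23.40 + 241 @ $22.30 + 349 @ $22.70 + 239 @ $19.65 + 112 @ $21.70 = $21,476.35
LIFO COGS: 114 @ $19.20 + 77 @ $19.55 + 127 @ $21.70 + 239 @ $19.65 + 349 @ $22.70 + 80 @ $22.30 = $20,852.70
Difference = |$21,476.35 − $20,852.70| = $623.65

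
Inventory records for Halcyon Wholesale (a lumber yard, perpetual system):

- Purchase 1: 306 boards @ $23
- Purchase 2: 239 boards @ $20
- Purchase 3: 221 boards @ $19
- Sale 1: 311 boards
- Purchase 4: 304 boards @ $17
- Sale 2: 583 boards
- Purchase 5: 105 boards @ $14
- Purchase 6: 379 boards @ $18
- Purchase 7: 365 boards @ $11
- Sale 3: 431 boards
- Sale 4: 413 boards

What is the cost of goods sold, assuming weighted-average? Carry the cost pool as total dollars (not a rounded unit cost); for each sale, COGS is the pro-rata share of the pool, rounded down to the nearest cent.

COGS = $30,717.57

After Purchase 1: 306 on hand, pool $7,038.00 (≈ $23.0000 each)
After Purchase 2: 545 on hand, pool $11,818.00 (≈ $21.6844 each)
After Purchase 3: 766 on hand, pool $16,017.00 (≈ $20.9099 each)
Sale 1, sell 311: 311/766 × $16,017.00 → $6,502.98
After Purchase 4: 759 on hand, pool $14,682.02 (≈ $19.3439 each)
Sale 2, sell 583: 583/759 × $14,682.02 → $11,277.49
After Purchase 5: 281 on hand, pool $4,874.53 (≈ $17.3471 each)
After Purchase 6: 660 on hand, pool $11,696.53 (≈ $17.7220 each)
After Purchase 7: 1025 on hand, pool $15,711.53 (≈ $15.3283 each)
Sale 3, sell 431: 431/1025 × $15,711.53 → $6,606.50
Sale 4, sell 413: 413/594 × $9,105.03 → $6,330.60
Total COGS = $6,502.98 + $11,277.49 + $6,606.50 + $6,330.60 = $30,717.57
Ending inventory (cost pool remaining) = $2,774.43
Check: goods available $33,492.00 = COGS $30,717.57 + ending $2,774.43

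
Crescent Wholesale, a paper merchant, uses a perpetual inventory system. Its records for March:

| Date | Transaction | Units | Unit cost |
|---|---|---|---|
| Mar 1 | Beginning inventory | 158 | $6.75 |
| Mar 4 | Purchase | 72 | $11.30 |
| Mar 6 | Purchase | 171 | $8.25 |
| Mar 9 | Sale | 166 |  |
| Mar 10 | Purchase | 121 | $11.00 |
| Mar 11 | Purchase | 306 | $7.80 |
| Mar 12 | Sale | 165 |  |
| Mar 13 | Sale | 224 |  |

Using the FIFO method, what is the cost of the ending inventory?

Mar 9, 166 sold [FIFO — oldest first]: 158 @ $6.75 + 8 @ $11.30 = $1,156.90
Mar 12, 165 sold [FIFO — oldest first]: 64 @ $11.30 + 101 @ $8.25 = $1,556.45
Mar 13, 224 sold [FIFO — oldest first]: 70 @ $8.25 + 121 @ $11.00 + 33 @ $7.80 = $2,165.90
Total COGS = $1,156.90 + $1,556.45 + $2,165.90 = $4,879.25
Ending inventory: 273 @ $7.80 = $2,129.40
Check: goods available $7,008.65 = COGS $4,879.25 + ending $2,129.40

Ending inventory = $2,129.40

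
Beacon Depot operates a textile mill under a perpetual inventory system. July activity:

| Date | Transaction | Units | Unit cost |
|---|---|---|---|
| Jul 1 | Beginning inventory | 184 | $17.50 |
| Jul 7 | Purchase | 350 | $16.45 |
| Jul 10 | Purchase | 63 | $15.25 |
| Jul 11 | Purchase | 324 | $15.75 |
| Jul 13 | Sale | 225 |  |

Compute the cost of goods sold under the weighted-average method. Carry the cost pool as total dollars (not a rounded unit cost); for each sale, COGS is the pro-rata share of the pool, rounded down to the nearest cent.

COGS = $3,674.57

After Jul 1: 184 on hand, pool $3,220.00 (≈ $17.5000 each)
After Jul 7: 534 on hand, pool $8,977.50 (≈ $16.8118 each)
After Jul 10: 597 on hand, pool $9,938.25 (≈ $16.6470 each)
After Jul 11: 921 on hand, pool $15,041.25 (≈ $16.3314 each)
Jul 13, sell 225: 225/921 × $15,041.25 → $3,674.57
Ending inventory (cost pool remaining) = $11,366.68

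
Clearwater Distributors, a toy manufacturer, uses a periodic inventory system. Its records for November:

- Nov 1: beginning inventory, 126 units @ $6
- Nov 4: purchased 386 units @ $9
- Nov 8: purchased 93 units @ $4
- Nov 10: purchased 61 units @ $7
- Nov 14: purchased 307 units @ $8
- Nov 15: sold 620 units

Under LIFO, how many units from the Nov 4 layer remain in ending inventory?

227

Nov 15, 620 sold [LIFO — newest first]: 307 @ $8 + 61 @ $7 + 93 @ $4 + 159 @ $9 = $4,686
Ending inventory: 126 @ $6 + 227 @ $9 = $2,799
Check: goods available $7,485 = COGS $4,686 + ending $2,799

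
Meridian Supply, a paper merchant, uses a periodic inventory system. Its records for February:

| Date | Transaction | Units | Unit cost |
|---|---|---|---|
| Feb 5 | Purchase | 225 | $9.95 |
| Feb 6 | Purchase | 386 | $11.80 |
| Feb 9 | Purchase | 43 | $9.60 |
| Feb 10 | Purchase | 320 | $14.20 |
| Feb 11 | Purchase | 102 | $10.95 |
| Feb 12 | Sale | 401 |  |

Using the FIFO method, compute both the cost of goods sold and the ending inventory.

COGS = $4,315.55; ending inventory = $8,551.70

Feb 12, 401 sold [FIFO — oldest first]: 225 @ $9.95 + 176 @ $11.80 = $4,315.55
Ending inventory: 210 @ $11.80 + 43 @ $9.60 + 320 @ $14.20 + 102 @ $10.95 = $8,551.70
Check: goods available $12,867.25 = COGS $4,315.55 + ending $8,551.70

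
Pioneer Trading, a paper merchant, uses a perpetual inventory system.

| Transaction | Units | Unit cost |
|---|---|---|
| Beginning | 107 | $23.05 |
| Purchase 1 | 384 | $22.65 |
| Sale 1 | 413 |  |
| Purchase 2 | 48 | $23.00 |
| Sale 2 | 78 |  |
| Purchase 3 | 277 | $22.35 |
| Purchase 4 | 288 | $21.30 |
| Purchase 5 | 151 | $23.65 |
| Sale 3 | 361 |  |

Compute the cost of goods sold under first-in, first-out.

Sale 1 (413) [FIFO — oldest first]: 107 @ $23.05 + 306 @ $22.65 = $9,397.25
Sale 2 (78) [FIFO — oldest first]: 78 @ $22.65 = $1,766.70
Sale 3 (361) [FIFO — oldest first]: 48 @ $23.00 + 277 @ $22.35 + 36 @ $21.30 = $8,061.75
Total COGS = $9,397.25 + $1,766.70 + $8,061.75 = $19,225.70
Ending inventory: 252 @ $21.30 + 151 @ $23.65 = $8,938.75

COGS = $19,225.70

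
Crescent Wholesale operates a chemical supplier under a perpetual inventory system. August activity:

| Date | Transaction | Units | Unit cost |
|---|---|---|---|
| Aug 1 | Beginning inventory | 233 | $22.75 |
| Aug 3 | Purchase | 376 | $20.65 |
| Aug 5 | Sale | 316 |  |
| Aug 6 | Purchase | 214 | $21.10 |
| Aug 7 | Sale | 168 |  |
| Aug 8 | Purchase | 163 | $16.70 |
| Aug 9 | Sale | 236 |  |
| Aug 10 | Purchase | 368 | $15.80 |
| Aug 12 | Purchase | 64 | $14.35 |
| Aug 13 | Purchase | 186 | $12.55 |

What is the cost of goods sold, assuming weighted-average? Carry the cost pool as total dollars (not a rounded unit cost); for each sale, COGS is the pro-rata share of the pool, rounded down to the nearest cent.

After Aug 1: 233 on hand, pool $5,300.75 (≈ $22.7500 each)
After Aug 3: 609 on hand, pool $13,065.15 (≈ $21.4534 each)
Aug 5, sell 316: 316/609 × $13,065.15 → $6,779.28
After Aug 6: 507 on hand, pool $10,801.27 (≈ $21.3043 each)
Aug 7, sell 168: 168/507 × $10,801.27 → $3,579.11
After Aug 8: 502 on hand, pool $9,944.26 (≈ $19.8093 each)
Aug 9, sell 236: 236/502 × $9,944.26 → $4,674.99
After Aug 10: 634 on hand, pool $11,083.67 (≈ $17.4821 each)
After Aug 12: 698 on hand, pool $12,002.07 (≈ $17.1949 each)
After Aug 13: 884 on hand, pool $14,336.37 (≈ $16.2176 each)
Total COGS = $6,779.28 + $3,579.11 + $4,674.99 = $15,033.38
Ending inventory (cost pool remaining) = $14,336.37

COGS = $15,033.38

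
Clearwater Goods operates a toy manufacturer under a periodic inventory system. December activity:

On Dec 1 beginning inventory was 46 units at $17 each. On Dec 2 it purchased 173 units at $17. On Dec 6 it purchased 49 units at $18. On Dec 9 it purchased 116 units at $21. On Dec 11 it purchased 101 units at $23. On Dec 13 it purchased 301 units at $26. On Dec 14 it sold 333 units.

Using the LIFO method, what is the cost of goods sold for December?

COGS = $8,562

Dec 14, 333 sold [LIFO — newest first]: 301 @ $26 + 32 @ $23 = $8,562
Ending inventory: 46 @ $17 + 173 @ $17 + 49 @ $18 + 116 @ $21 + 69 @ $23 = $8,628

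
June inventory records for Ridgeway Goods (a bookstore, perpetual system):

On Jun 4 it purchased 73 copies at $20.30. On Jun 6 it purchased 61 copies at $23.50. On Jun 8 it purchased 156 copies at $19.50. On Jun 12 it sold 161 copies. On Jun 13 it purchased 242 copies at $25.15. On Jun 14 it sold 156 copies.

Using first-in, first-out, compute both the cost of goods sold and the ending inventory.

COGS = $6,636.45; ending inventory = $5,407.25

Jun 12, 161 sold [FIFO — oldest first]: 73 @ $20.30 + 61 @ $23.50 + 27 @ $19.50 = $3,441.90
Jun 14, 156 sold [FIFO — oldest first]: 129 @ $19.50 + 27 @ $25.15 = $3,194.55
Total COGS = $3,441.90 + $3,194.55 = $6,636.45
Ending inventory: 215 @ $25.15 = $5,407.25
Check: goods available $12,043.70 = COGS $6,636.45 + ending $5,407.25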